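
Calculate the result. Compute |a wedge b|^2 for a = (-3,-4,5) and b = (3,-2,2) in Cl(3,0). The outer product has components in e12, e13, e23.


a wedge b = (a1*b2 - a2*b1)*e12 + (a1*b3 - a3*b1)*e13 + (a2*b3 - a3*b2)*e23
e12 coeff: (-3)*(-2) - (-4)*3 = 6 - (-12) = 18
e13 coeff: (-3)*2 - 5*3 = -6 - 15 = -21
e23 coeff: (-4)*2 - 5*(-2) = -8 - (-10) = 2
|a wedge b|^2 = 18^2 + (-21)^2 + 2^2
= 324 + 441 + 4
= 769


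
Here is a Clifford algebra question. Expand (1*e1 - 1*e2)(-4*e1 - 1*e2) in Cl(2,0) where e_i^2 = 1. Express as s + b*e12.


Expand: (1*e1 - 1*e2)(-4*e1 - 1*e2)
= 1*(-4)*e1e1 + 1*(-1)*e1e2 + (-1)*(-4)*e2e1 + (-1)*(-1)*e2e2
Using e1^2 = e2^2 = 1, e2e1 = -e1e2:
Scalar part s = 1*(-4) + (-1)*(-1) = -4 + 1 = -3
Bivector part b = 1*(-1) - (-1)*(-4) = -1 - 4 = -5
uv = -3 - 5*e12


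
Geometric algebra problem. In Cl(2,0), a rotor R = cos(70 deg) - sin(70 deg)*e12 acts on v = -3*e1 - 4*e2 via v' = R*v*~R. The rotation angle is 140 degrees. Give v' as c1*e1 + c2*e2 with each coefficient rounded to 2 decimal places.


Rotor R = cos(70deg) - sin(70deg)*e12
Rotation angle theta = 2 * 70 = 140 degrees
v' = R*v*~R rotates v by theta.
cos(140deg) = -0.7660, sin(140deg) = 0.6428
v'_1 = -3*cos(140deg) - (-4)*sin(140deg)
= -3*(-0.7660) - (-4)*0.6428
= 4.87
v'_2 = -3*sin(140deg) + (-4)*cos(140deg)
= -3*0.6428 + (-4)*(-0.7660)
= 1.14
v' = 4.87*e1 + 1.14*e2


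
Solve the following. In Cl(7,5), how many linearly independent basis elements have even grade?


Even subalgebra dimension = 2^(n-1)
n = 7 + 5 = 12
2^(12 - 1) = 2^11 = 2048
Verification: sum of C(12,k) for even k = 1 + 66 + 495 + 924 + 495 + 66 + 1 = 2048
Result = 2048


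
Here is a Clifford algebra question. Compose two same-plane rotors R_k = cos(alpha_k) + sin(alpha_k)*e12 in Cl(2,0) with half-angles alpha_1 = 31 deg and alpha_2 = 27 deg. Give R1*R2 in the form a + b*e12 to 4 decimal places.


Same-plane rotors commute and their half-angles add:
R1*R2 = cos(a1 + a2) + sin(a1 + a2)*e12.
a1 + a2 = 31 + 27 = 58 deg
cos(58 deg) = 0.5299
sin(58 deg) = 0.8480
R1*R2 = 0.5299 + 0.8480*e12


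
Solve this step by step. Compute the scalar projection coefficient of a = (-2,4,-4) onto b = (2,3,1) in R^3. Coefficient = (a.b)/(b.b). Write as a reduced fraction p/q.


Projection coefficient = (a . b) / (b . b)
a . b = (-2)*2 + 4*3 + (-4)*1
= -4 + 12 + (-4) = 4
b . b = 2^2 + 3^2 + 1^2
= 4 + 9 + 1 = 14
Coefficient = 4/14
In lowest terms: 2/7


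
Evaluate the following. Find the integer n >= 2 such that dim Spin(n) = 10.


dim Spin(n) = dim so(n) = n(n-1)/2.
Solve n(n-1)/2 = 10, i.e. n^2 - n - 20 = 0.
Discriminant = 1 + 8*10 = 81
n = (1 + sqrt(81))/2 = (1 + 9)/2 = 5


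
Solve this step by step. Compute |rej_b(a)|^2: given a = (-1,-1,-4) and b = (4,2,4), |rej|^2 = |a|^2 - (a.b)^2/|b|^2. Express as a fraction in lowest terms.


|a|^2 = (-1)^2 + (-1)^2 + (-4)^2 = 18
|b|^2 = 4^2 + 2^2 + 4^2 = 36
a . b = (-1)*4 + (-1)*2 + (-4)*4 = -22
(a.b)^2 = (-22)^2 = 484
|rej|^2 = 18 - 484/36
= (648 - 484)/36
= 164/36
In lowest terms: 41/9


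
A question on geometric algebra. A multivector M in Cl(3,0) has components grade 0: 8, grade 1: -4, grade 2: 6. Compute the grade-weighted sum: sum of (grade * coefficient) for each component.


Grade-weighted sum = sum of grade_k * coefficient_k
0*8 = 0
1*(-4) = -4
2*6 = 12
Total = 0 + (-4) + 12 = 8


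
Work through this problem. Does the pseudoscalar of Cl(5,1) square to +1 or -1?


The pseudoscalar I = e1...e_n (product of all n generators) of Cl(p,q) satisfies I^2 = (-1)^(q + n(n-1)/2).
p = 5, q = 1, n = p + q = 6
n(n-1)/2 = 6 * 5 / 2 = 15
Exponent = q + n(n-1)/2 = 1 + 15 = 16
I^2 = (-1)^16 = +1


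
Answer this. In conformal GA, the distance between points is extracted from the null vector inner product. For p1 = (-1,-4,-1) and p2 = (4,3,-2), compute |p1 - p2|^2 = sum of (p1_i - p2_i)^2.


p1 - p2 = (-5, -7, 1)
|p1 - p2|^2 = (-5)^2 + (-7)^2 + 1^2
= 25 + 49 + 1
= 75


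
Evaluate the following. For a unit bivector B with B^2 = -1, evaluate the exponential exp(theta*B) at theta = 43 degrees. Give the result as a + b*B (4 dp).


For a unit bivector B with B^2 = -1, the exponential series gives
e^(theta*B) = cos(theta) + sin(theta)*B (the GA analogue of Euler's formula).
theta = 43 degrees = 0.750492 rad
cos(43 deg) = 0.7314
sin(43 deg) = 0.6820
exp(theta*B) = 0.7314 + 0.6820*B


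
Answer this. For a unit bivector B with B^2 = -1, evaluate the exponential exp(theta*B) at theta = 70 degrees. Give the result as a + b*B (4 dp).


For a unit bivector B with B^2 = -1, the exponential series gives
e^(theta*B) = cos(theta) + sin(theta)*B (the GA analogue of Euler's formula).
theta = 70 degrees = 1.22173 rad
cos(70 deg) = 0.3420
sin(70 deg) = 0.9397
exp(theta*B) = 0.3420 + 0.9397*B


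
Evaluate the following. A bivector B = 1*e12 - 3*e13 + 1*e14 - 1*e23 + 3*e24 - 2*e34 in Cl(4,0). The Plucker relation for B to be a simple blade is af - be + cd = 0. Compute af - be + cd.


Plucker relation: af - be + cd
a*f = 1*(-2) = -2
b*e = (-3)*3 = -9
c*d = 1*(-1) = -1
af - be + cd = -2 - (-9) + (-1)
= 6


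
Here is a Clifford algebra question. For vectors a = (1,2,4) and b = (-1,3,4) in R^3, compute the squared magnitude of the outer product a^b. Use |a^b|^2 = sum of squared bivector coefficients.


a wedge b = (a1*b2 - a2*b1)*e12 + (a1*b3 - a3*b1)*e13 + (a2*b3 - a3*b2)*e23
e12 coeff: 1*3 - 2*(-1) = 3 - (-2) = 5
e13 coeff: 1*4 - 4*(-1) = 4 - (-4) = 8
e23 coeff: 2*4 - 4*3 = 8 - 12 = -4
|a wedge b|^2 = 5^2 + 8^2 + (-4)^2
= 25 + 64 + 16
= 105


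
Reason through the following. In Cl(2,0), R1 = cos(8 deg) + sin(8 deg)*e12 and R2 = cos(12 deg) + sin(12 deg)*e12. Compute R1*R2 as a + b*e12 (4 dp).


Same-plane rotors commute and their half-angles add:
R1*R2 = cos(a1 + a2) + sin(a1 + a2)*e12.
a1 + a2 = 8 + 12 = 20 deg
cos(20 deg) = 0.9397
sin(20 deg) = 0.3420
R1*R2 = 0.9397 + 0.3420*e12


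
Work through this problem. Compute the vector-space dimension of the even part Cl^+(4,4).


Even subalgebra dimension = 2^(n-1)
n = 4 + 4 = 8
2^(8 - 1) = 2^7 = 128
Verification: sum of C(8,k) for even k = 1 + 28 + 70 + 28 + 1 = 128
Result = 128


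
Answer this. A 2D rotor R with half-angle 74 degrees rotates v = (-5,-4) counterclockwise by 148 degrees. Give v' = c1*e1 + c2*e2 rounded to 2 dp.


Rotor R = cos(74deg) - sin(74deg)*e12
Rotation angle theta = 2 * 74 = 148 degrees
v' = R*v*~R rotates v by theta.
cos(148deg) = -0.8480, sin(148deg) = 0.5299
v'_1 = -5*cos(148deg) - (-4)*sin(148deg)
= -5*(-0.8480) - (-4)*0.5299
= 6.36
v'_2 = -5*sin(148deg) + (-4)*cos(148deg)
= -5*0.5299 + (-4)*(-0.8480)
= 0.74
v' = 6.36*e1 + 0.74*e2


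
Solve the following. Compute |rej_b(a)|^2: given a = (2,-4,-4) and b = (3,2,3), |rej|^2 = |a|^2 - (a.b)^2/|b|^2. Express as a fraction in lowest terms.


|a|^2 = 2^2 + (-4)^2 + (-4)^2 = 36
|b|^2 = 3^2 + 2^2 + 3^2 = 22
a . b = 2*3 + (-4)*2 + (-4)*3 = -14
(a.b)^2 = (-14)^2 = 196
|rej|^2 = 36 - 196/22
= (792 - 196)/22
= 596/22
In lowest terms: 298/11


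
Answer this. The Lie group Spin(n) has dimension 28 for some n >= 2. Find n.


dim Spin(n) = dim so(n) = n(n-1)/2.
Solve n(n-1)/2 = 28, i.e. n^2 - n - 56 = 0.
Discriminant = 1 + 8*28 = 225
n = (1 + sqrt(225))/2 = (1 + 15)/2 = 8


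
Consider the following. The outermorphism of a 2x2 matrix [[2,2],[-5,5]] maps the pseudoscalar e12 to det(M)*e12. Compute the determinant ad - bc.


The outermorphism of a linear map f sends e1^e2 to f(e1)^f(e2).
f(e1) = 2*e1 - 5*e2
f(e2) = 2*e1 + 5*e2
f(e1) ^ f(e2) = (2*e1 - 5*e2) ^ (2*e1 + 5*e2)
= 2*5*e12 + (-5)*2*e21
= (10 - (-10))*e12
= 20*e12
Coefficient = 20


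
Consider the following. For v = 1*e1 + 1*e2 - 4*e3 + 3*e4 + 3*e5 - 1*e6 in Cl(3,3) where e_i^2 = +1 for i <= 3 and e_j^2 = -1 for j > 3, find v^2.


v^2 = sum of c_i^2 * e_i^2
Positive signature terms (e_i^2 = +1): 1^2 + 1^2 + (-4)^2 = 18
Negative signature terms (e_j^2 = -1): 3^2 + 3^2 + (-1)^2 = 19
v^2 = 18 - 19 = -1


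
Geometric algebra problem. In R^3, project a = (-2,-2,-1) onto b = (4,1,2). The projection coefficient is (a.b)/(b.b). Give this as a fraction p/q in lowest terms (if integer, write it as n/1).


Projection coefficient = (a . b) / (b . b)
a . b = (-2)*4 + (-2)*1 + (-1)*2
= -8 + (-2) + (-2) = -12
b . b = 4^2 + 1^2 + 2^2
= 16 + 1 + 4 = 21
Coefficient = -12/21
In lowest terms: -4/7


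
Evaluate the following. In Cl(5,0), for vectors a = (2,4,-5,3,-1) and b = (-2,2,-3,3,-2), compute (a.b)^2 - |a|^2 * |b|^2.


a . b = 2*(-2) + 4*2 + (-5)*(-3) + 3*3 + (-1)*(-2)
= -4 + 8 + 15 + 9 + 2 = 30
|a|^2 = 2^2 + 4^2 + (-5)^2 + 3^2 + (-1)^2 = 55
|b|^2 = (-2)^2 + 2^2 + (-3)^2 + 3^2 + (-2)^2 = 30
(a.b)^2 = 30^2 = 900
|a|^2 * |b|^2 = 55 * 30 = 1650
Result = 900 - 1650 = -750


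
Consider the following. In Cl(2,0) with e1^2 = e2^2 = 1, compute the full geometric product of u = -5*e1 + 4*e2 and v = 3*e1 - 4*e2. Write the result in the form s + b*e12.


Expand: (-5*e1 + 4*e2)(3*e1 - 4*e2)
= (-5)*3*e1e1 + (-5)*(-4)*e1e2 + 4*3*e2e1 + 4*(-4)*e2e2
Using e1^2 = e2^2 = 1, e2e1 = -e1e2:
Scalar part s = (-5)*3 + 4*(-4) = -15 + (-16) = -31
Bivector part b = (-5)*(-4) - 4*3 = 20 - 12 = 8
uv = -31 + 8*e12


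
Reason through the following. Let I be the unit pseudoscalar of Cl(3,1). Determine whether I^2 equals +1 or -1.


The pseudoscalar I = e1...e_n (product of all n generators) of Cl(p,q) satisfies I^2 = (-1)^(q + n(n-1)/2).
p = 3, q = 1, n = p + q = 4
n(n-1)/2 = 4 * 3 / 2 = 6
Exponent = q + n(n-1)/2 = 1 + 6 = 7
I^2 = (-1)^7 = -1


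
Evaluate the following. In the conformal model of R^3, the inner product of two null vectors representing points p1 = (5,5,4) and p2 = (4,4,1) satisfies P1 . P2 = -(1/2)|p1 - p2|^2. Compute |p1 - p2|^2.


p1 - p2 = (1, 1, 3)
|p1 - p2|^2 = 1^2 + 1^2 + 3^2
= 1 + 1 + 9
= 11


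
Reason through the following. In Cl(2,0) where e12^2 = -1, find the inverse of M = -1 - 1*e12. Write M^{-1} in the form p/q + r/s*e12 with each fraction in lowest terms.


M = -1 - 1*e12, where e12^2 = -1.
Since M commutes with its reverse ~M = a - b*e12, M * ~M = a^2 - b^2*e12^2 = a^2 + b^2.
So M^{-1} = ~M / (a^2 + b^2) = (a - b*e12)/(a^2 + b^2).
a^2 + b^2 = 1 + 1 = 2
Scalar part = -1/2 = -1/2
Bivector coeff = 1/2 = 1/2
M^{-1} = -1/2 + 1/2*e12


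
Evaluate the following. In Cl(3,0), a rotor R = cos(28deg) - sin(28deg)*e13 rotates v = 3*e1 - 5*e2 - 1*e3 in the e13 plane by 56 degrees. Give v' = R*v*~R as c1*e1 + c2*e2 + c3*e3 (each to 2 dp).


Rotor R = cos(28deg) - sin(28deg)*e13
Rotation angle theta = 2 * 28 = 56 degrees in the e13 plane (e1 -> e3).
The component perpendicular to the plane (e2) is invariant: v'_2 = v2 = -5.00
cos(56deg) = 0.5592, sin(56deg) = 0.8290
v'_1 = v1*cos(theta) - v3*sin(theta) = 3*0.5592 - (-1)*0.8290 = 2.51
v'_3 = v1*sin(theta) + v3*cos(theta) = 3*0.8290 + (-1)*0.5592 = 1.93
v' = 2.51*e1 - 5.00*e2 + 1.93*e3


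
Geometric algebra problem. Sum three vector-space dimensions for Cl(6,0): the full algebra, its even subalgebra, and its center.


n = 6 + 0 = 6
Total dim = 2^6 = 64
Even subalgebra dim = 2^5 = 32
n is even, so center dim = 1
Sum = 64 + 32 + 1 = 97


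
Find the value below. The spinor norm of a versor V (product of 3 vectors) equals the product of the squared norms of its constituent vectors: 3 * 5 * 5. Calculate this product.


Spinor norm N(V) = |v1|^2 * |v2|^2 * ... * |v3|^2
= 3 * 5 * 5
Running product: 3, 15, 75
N(V) = 75


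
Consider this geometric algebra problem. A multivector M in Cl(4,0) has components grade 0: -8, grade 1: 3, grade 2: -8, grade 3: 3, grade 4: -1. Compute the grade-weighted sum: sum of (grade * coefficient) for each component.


Grade-weighted sum = sum of grade_k * coefficient_k
0*(-8) = 0
1*3 = 3
2*(-8) = -16
3*3 = 9
4*(-1) = -4
Total = 0 + 3 + (-16) + 9 + (-4) = -8


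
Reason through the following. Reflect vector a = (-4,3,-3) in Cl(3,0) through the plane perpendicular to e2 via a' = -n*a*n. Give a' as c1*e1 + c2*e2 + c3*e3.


Reflection formula: a' = -n*a*n, with n = e2 (unit vector, n^2 = 1).
For reflection through hyperplane perp to e2:
The component along e2 flips sign, others stay.
a = (-4, 3, -3)
a' = (-4, -3, -3)
a' = -4*e1 - 3*e2 - 3*e3


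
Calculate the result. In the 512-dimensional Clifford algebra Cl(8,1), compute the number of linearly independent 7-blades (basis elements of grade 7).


Number of grade-k basis blades in Cl(p,q) with n = p + q is C(n, k).
n = 8 + 1 = 9
C(9, 7) = 9! / (7! * 2!)
= 362880 / (5040 * 2)
= 36


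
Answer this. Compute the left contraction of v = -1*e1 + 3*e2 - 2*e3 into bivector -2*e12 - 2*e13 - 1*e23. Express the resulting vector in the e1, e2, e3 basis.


Left contraction v _| B = <vB>_1 (grade-1 part of the geometric product vB).
Using e1_|e12 = e2, e2_|e12 = -e1, e1_|e13 = e3, e3_|e13 = -e1, e2_|e23 = e3, e3_|e23 = -e2:
e1 coeff: -v2*b12 - v3*b13 = -(3)*(-2) - (-2)*(-2) = 2
e2 coeff: v1*b12 - v3*b23 = (-1)*(-2) - (-2)*(-1) = 0
e3 coeff: v1*b13 + v2*b23 = (-1)*(-2) + (3)*(-1) = -1
v _| B = 2*e1 + 0*e2 - 1*e3


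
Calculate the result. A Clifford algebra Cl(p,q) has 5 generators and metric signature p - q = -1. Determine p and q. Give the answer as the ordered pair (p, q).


We need p + q = 5 and p - q = -1.
Adding: 2p = 5 + (-1) = 4, so p = 2.
Then q = 5 - 2 = 3.
(p, q) = (2, 3)


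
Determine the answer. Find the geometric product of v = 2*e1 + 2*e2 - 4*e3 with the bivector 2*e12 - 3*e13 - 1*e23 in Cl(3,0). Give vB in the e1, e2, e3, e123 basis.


vB has grade-1 (vector) and grade-3 (trivector) parts: vB = (v _| B) + (v ^ B).
Vector part <vB>_1:
  e1: -v2*b12 - v3*b13 = -(2)*(2) - (-4)*(-3) = -16
  e2: v1*b12 - v3*b23 = (2)*(2) - (-4)*(-1) = 0
  e3: v1*b13 + v2*b23 = (2)*(-3) + (2)*(-1) = -8
Trivector part <vB>_3:
  e123: v1*b23 - v2*b13 + v3*b12 = (2)*(-1) - (2)*(-3) + (-4)*(2) = -4
vB = -16*e1 + 0*e2 - 8*e3 - 4*e123


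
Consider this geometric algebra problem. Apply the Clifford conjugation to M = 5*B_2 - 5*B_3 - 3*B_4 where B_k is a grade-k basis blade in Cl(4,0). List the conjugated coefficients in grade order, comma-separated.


Clifford conjugate sign for grade k: (-1)^(k(k+1)/2)
Grade 2: (-1)^(2*3/2) = (-1)^3 = -1, coeff 5 -> -5
Grade 3: (-1)^(3*4/2) = (-1)^6 = 1, coeff -5 -> -5
Grade 4: (-1)^(4*5/2) = (-1)^10 = 1, coeff -3 -> -3
Conjugated coefficients: -5, -5, -3


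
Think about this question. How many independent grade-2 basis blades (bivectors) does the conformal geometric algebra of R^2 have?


The conformal model of R^2 uses Cl(3,1) with m = 2 + 2 = 4 generators.
Number of grade-2 blades = C(m, 2) = C(4, 2)
= 4*3/2 = 6


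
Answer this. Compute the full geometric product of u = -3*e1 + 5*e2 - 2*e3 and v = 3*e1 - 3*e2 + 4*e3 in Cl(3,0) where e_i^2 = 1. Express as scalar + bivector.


In Cl(3,0): e_i^2 = 1, e_ie_j = -e_je_i for i != j.
Scalar part = u . v = (-3)*3 + 5*(-3) + (-2)*4
= -9 + (-15) + (-8) = -32
e12 coeff = (-3)*(-3) - 5*3 = 9 - 15 = -6
e13 coeff = (-3)*4 - (-2)*3 = -12 - (-6) = -6
e23 coeff = 5*4 - (-2)*(-3) = 20 - 6 = 14
uv = -32 - 6*e12 - 6*e13 + 14*e23


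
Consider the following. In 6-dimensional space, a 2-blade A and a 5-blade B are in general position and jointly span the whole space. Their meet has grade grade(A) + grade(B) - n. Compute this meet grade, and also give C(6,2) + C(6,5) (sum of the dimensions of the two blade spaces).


Meet grade = grade(A) + grade(B) - n
= 2 + 5 - 6 = 1
C(6,2) = 15
C(6,5) = 6
dim_A + dim_B = 15 + 6 = 21


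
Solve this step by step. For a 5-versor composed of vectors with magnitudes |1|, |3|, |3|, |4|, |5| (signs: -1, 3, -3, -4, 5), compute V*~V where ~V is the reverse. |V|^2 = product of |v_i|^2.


Each vector v_i has |v_i|^2 = s_i^2
Squared scales: (-1)^2 = 1, 3^2 = 9, (-3)^2 = 9, (-4)^2 = 16, 5^2 = 25
|V|^2 = 1 * 9 * 9 * 16 * 25
= 32400


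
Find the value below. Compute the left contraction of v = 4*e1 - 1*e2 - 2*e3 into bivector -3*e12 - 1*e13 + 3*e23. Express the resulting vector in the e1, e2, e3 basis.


Left contraction v _| B = <vB>_1 (grade-1 part of the geometric product vB).
Using e1_|e12 = e2, e2_|e12 = -e1, e1_|e13 = e3, e3_|e13 = -e1, e2_|e23 = e3, e3_|e23 = -e2:
e1 coeff: -v2*b12 - v3*b13 = -(-1)*(-3) - (-2)*(-1) = -5
e2 coeff: v1*b12 - v3*b23 = (4)*(-3) - (-2)*(3) = -6
e3 coeff: v1*b13 + v2*b23 = (4)*(-1) + (-1)*(3) = -7
v _| B = -5*e1 - 6*e2 - 7*e3


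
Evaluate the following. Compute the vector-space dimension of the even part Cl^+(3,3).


Even subalgebra dimension = 2^(n-1)
n = 3 + 3 = 6
2^(6 - 1) = 2^5 = 32
Verification: sum of C(6,k) for even k = 1 + 15 + 15 + 1 = 32
Result = 32


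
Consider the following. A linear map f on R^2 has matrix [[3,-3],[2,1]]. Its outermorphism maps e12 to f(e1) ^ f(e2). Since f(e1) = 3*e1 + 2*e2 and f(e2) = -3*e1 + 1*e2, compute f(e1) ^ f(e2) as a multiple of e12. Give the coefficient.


The outermorphism of a linear map f sends e1^e2 to f(e1)^f(e2).
f(e1) = 3*e1 + 2*e2
f(e2) = -3*e1 + 1*e2
f(e1) ^ f(e2) = (3*e1 + 2*e2) ^ (-3*e1 + 1*e2)
= 3*1*e12 + 2*(-3)*e21
= (3 - (-6))*e12
= 9*e12
Coefficient = 9


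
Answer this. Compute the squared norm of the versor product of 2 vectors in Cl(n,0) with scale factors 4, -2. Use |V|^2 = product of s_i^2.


Each vector v_i has |v_i|^2 = s_i^2
Squared scales: 4^2 = 16, (-2)^2 = 4
|V|^2 = 16 * 4
= 64


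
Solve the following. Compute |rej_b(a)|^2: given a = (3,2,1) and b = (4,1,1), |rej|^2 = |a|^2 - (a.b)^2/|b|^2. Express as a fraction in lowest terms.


|a|^2 = 3^2 + 2^2 + 1^2 = 14
|b|^2 = 4^2 + 1^2 + 1^2 = 18
a . b = 3*4 + 2*1 + 1*1 = 15
(a.b)^2 = 15^2 = 225
|rej|^2 = 14 - 225/18
= (252 - 225)/18
= 27/18
In lowest terms: 3/2


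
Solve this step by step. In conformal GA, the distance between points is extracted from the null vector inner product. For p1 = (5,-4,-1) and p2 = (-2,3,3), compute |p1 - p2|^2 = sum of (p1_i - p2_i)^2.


p1 - p2 = (7, -7, -4)
|p1 - p2|^2 = 7^2 + (-7)^2 + (-4)^2
= 49 + 49 + 16
= 114


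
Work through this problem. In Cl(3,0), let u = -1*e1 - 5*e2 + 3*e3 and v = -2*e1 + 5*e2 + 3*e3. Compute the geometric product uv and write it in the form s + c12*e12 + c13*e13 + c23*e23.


In Cl(3,0): e_i^2 = 1, e_ie_j = -e_je_i for i != j.
Scalar part = u . v = (-1)*(-2) + (-5)*5 + 3*3
= 2 + (-25) + 9 = -14
e12 coeff = (-1)*5 - (-5)*(-2) = -5 - 10 = -15
e13 coeff = (-1)*3 - 3*(-2) = -3 - (-6) = 3
e23 coeff = (-5)*3 - 3*5 = -15 - 15 = -30
uv = -14 - 15*e12 + 3*e13 - 30*e23


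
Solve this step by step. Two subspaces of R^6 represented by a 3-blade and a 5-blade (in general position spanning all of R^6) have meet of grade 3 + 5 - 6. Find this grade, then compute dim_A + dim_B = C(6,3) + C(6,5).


Meet grade = grade(A) + grade(B) - n
= 3 + 5 - 6 = 2
C(6,3) = 20
C(6,5) = 6
dim_A + dim_B = 20 + 6 = 26


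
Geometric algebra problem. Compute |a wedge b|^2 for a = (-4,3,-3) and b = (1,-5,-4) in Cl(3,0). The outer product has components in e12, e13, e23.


a wedge b = (a1*b2 - a2*b1)*e12 + (a1*b3 - a3*b1)*e13 + (a2*b3 - a3*b2)*e23
e12 coeff: (-4)*(-5) - 3*1 = 20 - 3 = 17
e13 coeff: (-4)*(-4) - (-3)*1 = 16 - (-3) = 19
e23 coeff: 3*(-4) - (-3)*(-5) = -12 - 15 = -27
|a wedge b|^2 = 17^2 + 19^2 + (-27)^2
= 289 + 361 + 729
= 1379


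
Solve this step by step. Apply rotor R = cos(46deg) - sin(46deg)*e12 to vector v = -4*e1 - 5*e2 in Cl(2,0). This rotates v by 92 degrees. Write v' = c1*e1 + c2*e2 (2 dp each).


Rotor R = cos(46deg) - sin(46deg)*e12
Rotation angle theta = 2 * 46 = 92 degrees
v' = R*v*~R rotates v by theta.
cos(92deg) = -0.0349, sin(92deg) = 0.9994
v'_1 = -4*cos(92deg) - (-5)*sin(92deg)
= -4*(-0.0349) - (-5)*0.9994
= 5.14
v'_2 = -4*sin(92deg) + (-5)*cos(92deg)
= -4*0.9994 + (-5)*(-0.0349)
= -3.82
v' = 5.14*e1 - 3.82*e2


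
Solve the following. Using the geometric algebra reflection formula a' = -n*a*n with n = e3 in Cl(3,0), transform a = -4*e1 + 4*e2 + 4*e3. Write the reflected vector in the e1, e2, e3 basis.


Reflection formula: a' = -n*a*n, with n = e3 (unit vector, n^2 = 1).
For reflection through hyperplane perp to e3:
The component along e3 flips sign, others stay.
a = (-4, 4, 4)
a' = (-4, 4, -4)
a' = -4*e1 + 4*e2 - 4*e3


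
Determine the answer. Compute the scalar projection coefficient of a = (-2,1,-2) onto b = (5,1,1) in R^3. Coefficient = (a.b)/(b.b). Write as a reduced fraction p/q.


Projection coefficient = (a . b) / (b . b)
a . b = (-2)*5 + 1*1 + (-2)*1
= -10 + 1 + (-2) = -11
b . b = 5^2 + 1^2 + 1^2
= 25 + 1 + 1 = 27
Coefficient = -11/27
In lowest terms: -11/27


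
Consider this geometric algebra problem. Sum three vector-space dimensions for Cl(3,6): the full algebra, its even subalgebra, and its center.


n = 3 + 6 = 9
Total dim = 2^9 = 512
Even subalgebra dim = 2^8 = 256
n is odd, so center dim = 2
Sum = 512 + 256 + 2 = 770


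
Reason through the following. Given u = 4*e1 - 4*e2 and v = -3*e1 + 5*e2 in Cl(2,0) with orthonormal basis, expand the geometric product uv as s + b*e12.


Expand: (4*e1 - 4*e2)(-3*e1 + 5*e2)
= 4*(-3)*e1e1 + 4*5*e1e2 + (-4)*(-3)*e2e1 + (-4)*5*e2e2
Using e1^2 = e2^2 = 1, e2e1 = -e1e2:
Scalar part s = 4*(-3) + (-4)*5 = -12 + (-20) = -32
Bivector part b = 4*5 - (-4)*(-3) = 20 - 12 = 8
uv = -32 + 8*e12


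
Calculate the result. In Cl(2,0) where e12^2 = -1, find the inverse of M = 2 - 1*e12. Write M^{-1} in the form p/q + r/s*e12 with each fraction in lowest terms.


M = 2 - 1*e12, where e12^2 = -1.
Since M commutes with its reverse ~M = a - b*e12, M * ~M = a^2 - b^2*e12^2 = a^2 + b^2.
So M^{-1} = ~M / (a^2 + b^2) = (a - b*e12)/(a^2 + b^2).
a^2 + b^2 = 4 + 1 = 5
Scalar part = 2/5 = 2/5
Bivector coeff = 1/5 = 1/5
M^{-1} = 2/5 + 1/5*e12


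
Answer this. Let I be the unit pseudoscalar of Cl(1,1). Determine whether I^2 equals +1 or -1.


The pseudoscalar I = e1...e_n (product of all n generators) of Cl(p,q) satisfies I^2 = (-1)^(q + n(n-1)/2).
p = 1, q = 1, n = p + q = 2
n(n-1)/2 = 2 * 1 / 2 = 1
Exponent = q + n(n-1)/2 = 1 + 1 = 2
I^2 = (-1)^2 = +1


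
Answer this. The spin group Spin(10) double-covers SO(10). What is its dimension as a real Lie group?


Spin(n) double-covers SO(n); both have Lie algebra so(n) of dimension n(n-1)/2.
n = 10
n(n-1) = 10 * 9 = 90
dim Spin(10) = 90/2 = 45


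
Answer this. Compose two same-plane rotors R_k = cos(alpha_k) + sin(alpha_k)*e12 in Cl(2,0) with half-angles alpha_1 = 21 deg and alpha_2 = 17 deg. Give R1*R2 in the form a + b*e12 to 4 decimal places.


Same-plane rotors commute and their half-angles add:
R1*R2 = cos(a1 + a2) + sin(a1 + a2)*e12.
a1 + a2 = 21 + 17 = 38 deg
cos(38 deg) = 0.7880
sin(38 deg) = 0.6157
R1*R2 = 0.7880 + 0.6157*e12


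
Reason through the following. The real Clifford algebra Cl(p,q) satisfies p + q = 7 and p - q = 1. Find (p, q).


We need p + q = 7 and p - q = 1.
Adding: 2p = 7 + 1 = 8, so p = 4.
Then q = 7 - 4 = 3.
(p, q) = (4, 3)


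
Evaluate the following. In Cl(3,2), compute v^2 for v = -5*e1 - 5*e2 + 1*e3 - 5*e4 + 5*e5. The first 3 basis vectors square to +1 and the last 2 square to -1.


v^2 = sum of c_i^2 * e_i^2
Positive signature terms (e_i^2 = +1): (-5)^2 + (-5)^2 + 1^2 = 51
Negative signature terms (e_j^2 = -1): (-5)^2 + 5^2 = 50
v^2 = 51 - 50 = 1


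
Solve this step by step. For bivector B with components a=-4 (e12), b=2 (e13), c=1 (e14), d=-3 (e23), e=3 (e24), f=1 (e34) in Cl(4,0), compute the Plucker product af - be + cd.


Plucker relation: af - be + cd
a*f = (-4)*1 = -4
b*e = 2*3 = 6
c*d = 1*(-3) = -3
af - be + cd = -4 - 6 + (-3)
= -13


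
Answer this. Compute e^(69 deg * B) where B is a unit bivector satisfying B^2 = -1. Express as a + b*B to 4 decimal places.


For a unit bivector B with B^2 = -1, the exponential series gives
e^(theta*B) = cos(theta) + sin(theta)*B (the GA analogue of Euler's formula).
theta = 69 degrees = 1.204277 rad
cos(69 deg) = 0.3584
sin(69 deg) = 0.9336
exp(theta*B) = 0.3584 + 0.9336*B


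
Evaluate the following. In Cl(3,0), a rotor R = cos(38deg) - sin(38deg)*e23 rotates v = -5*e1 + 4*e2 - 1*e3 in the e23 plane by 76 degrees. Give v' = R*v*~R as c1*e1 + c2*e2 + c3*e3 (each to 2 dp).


Rotor R = cos(38deg) - sin(38deg)*e23
Rotation angle theta = 2 * 38 = 76 degrees in the e23 plane (e2 -> e3).
The component perpendicular to the plane (e1) is invariant: v'_1 = v1 = -5.00
cos(76deg) = 0.2419, sin(76deg) = 0.9703
v'_2 = v2*cos(theta) - v3*sin(theta) = 4*0.2419 - (-1)*0.9703 = 1.94
v'_3 = v2*sin(theta) + v3*cos(theta) = 4*0.9703 + (-1)*0.2419 = 3.64
v' = -5.00*e1 + 1.94*e2 + 3.64*e3


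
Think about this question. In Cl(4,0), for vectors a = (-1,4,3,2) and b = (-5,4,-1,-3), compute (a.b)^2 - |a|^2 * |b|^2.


a . b = (-1)*(-5) + 4*4 + 3*(-1) + 2*(-3)
= 5 + 16 + (-3) + (-6) = 12
|a|^2 = (-1)^2 + 4^2 + 3^2 + 2^2 = 30
|b|^2 = (-5)^2 + 4^2 + (-1)^2 + (-3)^2 = 51
(a.b)^2 = 12^2 = 144
|a|^2 * |b|^2 = 30 * 51 = 1530
Result = 144 - 1530 = -1386


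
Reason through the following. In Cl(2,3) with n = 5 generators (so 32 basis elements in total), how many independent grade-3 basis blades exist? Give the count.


Number of grade-k basis blades in Cl(p,q) with n = p + q is C(n, k).
n = 2 + 3 = 5
C(5, 3) = 5! / (3! * 2!)
= 120 / (6 * 2)
= 10


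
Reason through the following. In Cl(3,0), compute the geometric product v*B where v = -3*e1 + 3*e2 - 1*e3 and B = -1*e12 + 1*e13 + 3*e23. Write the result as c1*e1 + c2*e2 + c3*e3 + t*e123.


vB has grade-1 (vector) and grade-3 (trivector) parts: vB = (v _| B) + (v ^ B).
Vector part <vB>_1:
  e1: -v2*b12 - v3*b13 = -(3)*(-1) - (-1)*(1) = 4
  e2: v1*b12 - v3*b23 = (-3)*(-1) - (-1)*(3) = 6
  e3: v1*b13 + v2*b23 = (-3)*(1) + (3)*(3) = 6
Trivector part <vB>_3:
  e123: v1*b23 - v2*b13 + v3*b12 = (-3)*(3) - (3)*(1) + (-1)*(-1) = -11
vB = 4*e1 + 6*e2 + 6*e3 - 11*e123


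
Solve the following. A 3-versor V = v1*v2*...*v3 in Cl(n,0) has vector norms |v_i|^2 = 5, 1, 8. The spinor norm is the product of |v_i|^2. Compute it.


Spinor norm N(V) = |v1|^2 * |v2|^2 * ... * |v3|^2
= 5 * 1 * 8
Running product: 5, 5, 40
N(V) = 40


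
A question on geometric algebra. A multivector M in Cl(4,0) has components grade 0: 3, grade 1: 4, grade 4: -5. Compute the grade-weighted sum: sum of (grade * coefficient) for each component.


Grade-weighted sum = sum of grade_k * coefficient_k
0*3 = 0
1*4 = 4
4*(-5) = -20
Total = 0 + 4 + (-20) = -16


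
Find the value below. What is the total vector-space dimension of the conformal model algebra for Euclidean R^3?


The conformal model of R^3 uses Cl(4,1): the 3 Euclidean generators plus two extra orthogonal generators e+ (e+^2 = +1) and e- (e-^2 = -1), from which the null vectors e0, einf are built.
Number of generators m = 3 + 2 = 5.
dim Cl(p,q) = 2^m = 2^5 = 32


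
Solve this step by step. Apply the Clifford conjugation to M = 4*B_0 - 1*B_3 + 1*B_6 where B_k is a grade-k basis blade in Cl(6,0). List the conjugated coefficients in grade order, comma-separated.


Clifford conjugate sign for grade k: (-1)^(k(k+1)/2)
Grade 0: (-1)^(0*1/2) = (-1)^0 = 1, coeff 4 -> 4
Grade 3: (-1)^(3*4/2) = (-1)^6 = 1, coeff -1 -> -1
Grade 6: (-1)^(6*7/2) = (-1)^21 = -1, coeff 1 -> -1
Conjugated coefficients: 4, -1, -1


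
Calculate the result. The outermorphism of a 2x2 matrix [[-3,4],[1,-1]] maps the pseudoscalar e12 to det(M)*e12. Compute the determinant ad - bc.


The outermorphism of a linear map f sends e1^e2 to f(e1)^f(e2).
f(e1) = -3*e1 + 1*e2
f(e2) = 4*e1 - 1*e2
f(e1) ^ f(e2) = (-3*e1 + 1*e2) ^ (4*e1 - 1*e2)
= (-3)*(-1)*e12 + 1*4*e21
= (3 - 4)*e12
= -1*e12
Coefficient = -1


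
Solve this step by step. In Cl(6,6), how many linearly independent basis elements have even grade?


Even subalgebra dimension = 2^(n-1)
n = 6 + 6 = 12
2^(12 - 1) = 2^11 = 2048
Verification: sum of C(12,k) for even k = 1 + 66 + 495 + 924 + 495 + 66 + 1 = 2048
Result = 2048


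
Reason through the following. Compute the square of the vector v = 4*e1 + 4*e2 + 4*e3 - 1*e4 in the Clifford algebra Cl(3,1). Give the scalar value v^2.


v^2 = sum of c_i^2 * e_i^2
Positive signature terms (e_i^2 = +1): 4^2 + 4^2 + 4^2 = 48
Negative signature terms (e_j^2 = -1): (-1)^2 = 1
v^2 = 48 - 1 = 47


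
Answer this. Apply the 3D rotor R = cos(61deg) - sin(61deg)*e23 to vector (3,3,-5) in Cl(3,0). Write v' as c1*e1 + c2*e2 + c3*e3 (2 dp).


Rotor R = cos(61deg) - sin(61deg)*e23
Rotation angle theta = 2 * 61 = 122 degrees in the e23 plane (e2 -> e3).
The component perpendicular to the plane (e1) is invariant: v'_1 = v1 = 3.00
cos(122deg) = -0.5299, sin(122deg) = 0.8480
v'_2 = v2*cos(theta) - v3*sin(theta) = 3*(-0.5299) - (-5)*0.8480 = 2.65
v'_3 = v2*sin(theta) + v3*cos(theta) = 3*0.8480 + (-5)*(-0.5299) = 5.19
v' = 3.00*e1 + 2.65*e2 + 5.19*e3


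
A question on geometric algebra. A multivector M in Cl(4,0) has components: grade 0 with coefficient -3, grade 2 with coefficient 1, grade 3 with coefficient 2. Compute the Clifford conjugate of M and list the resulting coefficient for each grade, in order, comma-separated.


Clifford conjugate sign for grade k: (-1)^(k(k+1)/2)
Grade 0: (-1)^(0*1/2) = (-1)^0 = 1, coeff -3 -> -3
Grade 2: (-1)^(2*3/2) = (-1)^3 = -1, coeff 1 -> -1
Grade 3: (-1)^(3*4/2) = (-1)^6 = 1, coeff 2 -> 2
Conjugated coefficients: -3, -1, 2


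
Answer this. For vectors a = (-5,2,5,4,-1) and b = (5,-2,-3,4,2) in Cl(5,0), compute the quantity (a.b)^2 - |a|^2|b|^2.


a . b = (-5)*5 + 2*(-2) + 5*(-3) + 4*4 + (-1)*2
= -25 + (-4) + (-15) + 16 + (-2) = -30
|a|^2 = (-5)^2 + 2^2 + 5^2 + 4^2 + (-1)^2 = 71
|b|^2 = 5^2 + (-2)^2 + (-3)^2 + 4^2 + 2^2 = 58
(a.b)^2 = (-30)^2 = 900
|a|^2 * |b|^2 = 71 * 58 = 4118
Result = 900 - 4118 = -3218


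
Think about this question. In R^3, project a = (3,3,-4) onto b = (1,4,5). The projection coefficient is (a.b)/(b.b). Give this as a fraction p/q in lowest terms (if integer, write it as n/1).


Projection coefficient = (a . b) / (b . b)
a . b = 3*1 + 3*4 + (-4)*5
= 3 + 12 + (-20) = -5
b . b = 1^2 + 4^2 + 5^2
= 1 + 16 + 25 = 42
Coefficient = -5/42
In lowest terms: -5/42


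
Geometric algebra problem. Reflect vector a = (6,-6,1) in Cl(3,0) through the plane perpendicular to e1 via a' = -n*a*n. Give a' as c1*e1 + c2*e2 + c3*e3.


Reflection formula: a' = -n*a*n, with n = e1 (unit vector, n^2 = 1).
For reflection through hyperplane perp to e1:
The component along e1 flips sign, others stay.
a = (6, -6, 1)
a' = (-6, -6, 1)
a' = -6*e1 - 6*e2 + 1*e3


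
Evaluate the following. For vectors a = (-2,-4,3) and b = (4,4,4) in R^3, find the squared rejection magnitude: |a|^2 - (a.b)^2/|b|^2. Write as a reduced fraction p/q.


|a|^2 = (-2)^2 + (-4)^2 + 3^2 = 29
|b|^2 = 4^2 + 4^2 + 4^2 = 48
a . b = (-2)*4 + (-4)*4 + 3*4 = -12
(a.b)^2 = (-12)^2 = 144
|rej|^2 = 29 - 144/48
= (1392 - 144)/48
= 1248/48
In lowest terms: 26/1


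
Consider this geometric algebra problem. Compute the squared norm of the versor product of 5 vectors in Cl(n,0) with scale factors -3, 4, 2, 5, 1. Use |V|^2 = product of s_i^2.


Each vector v_i has |v_i|^2 = s_i^2
Squared scales: (-3)^2 = 9, 4^2 = 16, 2^2 = 4, 5^2 = 25, 1^2 = 1
|V|^2 = 9 * 16 * 4 * 25 * 1
= 14400


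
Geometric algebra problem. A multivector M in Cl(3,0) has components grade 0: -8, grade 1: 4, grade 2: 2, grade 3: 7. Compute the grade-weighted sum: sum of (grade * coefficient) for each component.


Grade-weighted sum = sum of grade_k * coefficient_k
0*(-8) = 0
1*4 = 4
2*2 = 4
3*7 = 21
Total = 0 + 4 + 4 + 21 = 29


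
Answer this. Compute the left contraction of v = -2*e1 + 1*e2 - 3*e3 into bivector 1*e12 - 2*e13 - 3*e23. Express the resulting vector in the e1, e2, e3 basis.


Left contraction v _| B = <vB>_1 (grade-1 part of the geometric product vB).
Using e1_|e12 = e2, e2_|e12 = -e1, e1_|e13 = e3, e3_|e13 = -e1, e2_|e23 = e3, e3_|e23 = -e2:
e1 coeff: -v2*b12 - v3*b13 = -(1)*(1) - (-3)*(-2) = -7
e2 coeff: v1*b12 - v3*b23 = (-2)*(1) - (-3)*(-3) = -11
e3 coeff: v1*b13 + v2*b23 = (-2)*(-2) + (1)*(-3) = 1
v _| B = -7*e1 - 11*e2 + 1*e3


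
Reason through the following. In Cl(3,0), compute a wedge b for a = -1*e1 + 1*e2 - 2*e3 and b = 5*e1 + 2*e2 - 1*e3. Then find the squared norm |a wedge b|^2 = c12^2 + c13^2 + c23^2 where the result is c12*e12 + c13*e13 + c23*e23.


a wedge b = (a1*b2 - a2*b1)*e12 + (a1*b3 - a3*b1)*e13 + (a2*b3 - a3*b2)*e23
e12 coeff: (-1)*2 - 1*5 = -2 - 5 = -7
e13 coeff: (-1)*(-1) - (-2)*5 = 1 - (-10) = 11
e23 coeff: 1*(-1) - (-2)*2 = -1 - (-4) = 3
|a wedge b|^2 = (-7)^2 + 11^2 + 3^2
= 49 + 121 + 9
= 179


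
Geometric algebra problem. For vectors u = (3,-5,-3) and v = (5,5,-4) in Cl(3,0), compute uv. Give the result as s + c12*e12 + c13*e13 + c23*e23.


In Cl(3,0): e_i^2 = 1, e_ie_j = -e_je_i for i != j.
Scalar part = u . v = 3*5 + (-5)*5 + (-3)*(-4)
= 15 + (-25) + 12 = 2
e12 coeff = 3*5 - (-5)*5 = 15 - (-25) = 40
e13 coeff = 3*(-4) - (-3)*5 = -12 - (-15) = 3
e23 coeff = (-5)*(-4) - (-3)*5 = 20 - (-15) = 35
uv = 2 + 40*e12 + 3*e13 + 35*e23


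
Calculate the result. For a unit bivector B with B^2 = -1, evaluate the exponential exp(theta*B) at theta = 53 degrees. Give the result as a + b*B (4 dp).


For a unit bivector B with B^2 = -1, the exponential series gives
e^(theta*B) = cos(theta) + sin(theta)*B (the GA analogue of Euler's formula).
theta = 53 degrees = 0.925025 rad
cos(53 deg) = 0.6018
sin(53 deg) = 0.7986
exp(theta*B) = 0.6018 + 0.7986*B


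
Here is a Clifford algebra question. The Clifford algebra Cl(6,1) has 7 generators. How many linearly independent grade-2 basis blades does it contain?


Number of grade-k basis blades in Cl(p,q) with n = p + q is C(n, k).
n = 6 + 1 = 7
C(7, 2) = 7! / (2! * 5!)
= 5040 / (2 * 120)
= 21


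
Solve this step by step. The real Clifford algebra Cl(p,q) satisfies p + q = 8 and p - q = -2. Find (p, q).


We need p + q = 8 and p - q = -2.
Adding: 2p = 8 + (-2) = 6, so p = 3.
Then q = 8 - 3 = 5.
(p, q) = (3, 5)


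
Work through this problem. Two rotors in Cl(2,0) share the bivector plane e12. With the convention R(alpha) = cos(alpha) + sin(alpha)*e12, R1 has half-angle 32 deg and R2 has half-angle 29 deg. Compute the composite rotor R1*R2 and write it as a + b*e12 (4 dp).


Same-plane rotors commute and their half-angles add:
R1*R2 = cos(a1 + a2) + sin(a1 + a2)*e12.
a1 + a2 = 32 + 29 = 61 deg
cos(61 deg) = 0.4848
sin(61 deg) = 0.8746
R1*R2 = 0.4848 + 0.8746*e12


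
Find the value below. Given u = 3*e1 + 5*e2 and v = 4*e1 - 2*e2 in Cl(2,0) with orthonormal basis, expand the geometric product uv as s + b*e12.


Expand: (3*e1 + 5*e2)(4*e1 - 2*e2)
= 3*4*e1e1 + 3*(-2)*e1e2 + 5*4*e2e1 + 5*(-2)*e2e2
Using e1^2 = e2^2 = 1, e2e1 = -e1e2:
Scalar part s = 3*4 + 5*(-2) = 12 + (-10) = 2
Bivector part b = 3*(-2) - 5*4 = -6 - 20 = -26
uv = 2 - 26*e12


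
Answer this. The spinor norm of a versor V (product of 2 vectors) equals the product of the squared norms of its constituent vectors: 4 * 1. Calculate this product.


Spinor norm N(V) = |v1|^2 * |v2|^2 * ... * |v2|^2
= 4 * 1
Running product: 4, 4
N(V) = 4


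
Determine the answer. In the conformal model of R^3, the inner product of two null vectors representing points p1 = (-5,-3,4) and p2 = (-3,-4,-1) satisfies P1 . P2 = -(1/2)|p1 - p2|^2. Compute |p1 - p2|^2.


p1 - p2 = (-2, 1, 5)
|p1 - p2|^2 = (-2)^2 + 1^2 + 5^2
= 4 + 1 + 25
= 30


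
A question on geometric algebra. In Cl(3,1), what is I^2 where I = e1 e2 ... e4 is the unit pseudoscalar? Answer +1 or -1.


The pseudoscalar I = e1...e_n (product of all n generators) of Cl(p,q) satisfies I^2 = (-1)^(q + n(n-1)/2).
p = 3, q = 1, n = p + q = 4
n(n-1)/2 = 4 * 3 / 2 = 6
Exponent = q + n(n-1)/2 = 1 + 6 = 7
I^2 = (-1)^7 = -1


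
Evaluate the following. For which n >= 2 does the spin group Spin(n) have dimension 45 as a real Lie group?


dim Spin(n) = dim so(n) = n(n-1)/2.
Solve n(n-1)/2 = 45, i.e. n^2 - n - 90 = 0.
Discriminant = 1 + 8*45 = 361
n = (1 + sqrt(361))/2 = (1 + 19)/2 = 10


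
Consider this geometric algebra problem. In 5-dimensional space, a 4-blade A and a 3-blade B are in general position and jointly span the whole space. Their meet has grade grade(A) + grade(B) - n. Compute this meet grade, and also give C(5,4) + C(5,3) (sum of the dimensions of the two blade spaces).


Meet grade = grade(A) + grade(B) - n
= 4 + 3 - 5 = 2
C(5,4) = 5
C(5,3) = 10
dim_A + dim_B = 5 + 10 = 15


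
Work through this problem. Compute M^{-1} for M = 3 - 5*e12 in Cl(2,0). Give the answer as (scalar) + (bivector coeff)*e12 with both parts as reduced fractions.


M = 3 - 5*e12, where e12^2 = -1.
Since M commutes with its reverse ~M = a - b*e12, M * ~M = a^2 - b^2*e12^2 = a^2 + b^2.
So M^{-1} = ~M / (a^2 + b^2) = (a - b*e12)/(a^2 + b^2).
a^2 + b^2 = 9 + 25 = 34
Scalar part = 3/34 = 3/34
Bivector coeff = 5/34 = 5/34
M^{-1} = 3/34 + 5/34*e12


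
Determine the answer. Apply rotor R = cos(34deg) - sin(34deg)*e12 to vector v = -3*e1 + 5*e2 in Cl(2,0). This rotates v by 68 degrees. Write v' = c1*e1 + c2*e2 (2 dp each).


Rotor R = cos(34deg) - sin(34deg)*e12
Rotation angle theta = 2 * 34 = 68 degrees
v' = R*v*~R rotates v by theta.
cos(68deg) = 0.3746, sin(68deg) = 0.9272
v'_1 = -3*cos(68deg) - 5*sin(68deg)
= -3*0.3746 - 5*0.9272
= -5.76
v'_2 = -3*sin(68deg) + 5*cos(68deg)
= -3*0.9272 + 5*0.3746
= -0.91
v' = -5.76*e1 - 0.91*e2


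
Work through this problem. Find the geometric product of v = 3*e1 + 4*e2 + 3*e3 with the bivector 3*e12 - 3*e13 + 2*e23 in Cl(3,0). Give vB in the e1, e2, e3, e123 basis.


vB has grade-1 (vector) and grade-3 (trivector) parts: vB = (v _| B) + (v ^ B).
Vector part <vB>_1:
  e1: -v2*b12 - v3*b13 = -(4)*(3) - (3)*(-3) = -3
  e2: v1*b12 - v3*b23 = (3)*(3) - (3)*(2) = 3
  e3: v1*b13 + v2*b23 = (3)*(-3) + (4)*(2) = -1
Trivector part <vB>_3:
  e123: v1*b23 - v2*b13 + v3*b12 = (3)*(2) - (4)*(-3) + (3)*(3) = 27
vB = -3*e1 + 3*e2 - 1*e3 + 27*e123


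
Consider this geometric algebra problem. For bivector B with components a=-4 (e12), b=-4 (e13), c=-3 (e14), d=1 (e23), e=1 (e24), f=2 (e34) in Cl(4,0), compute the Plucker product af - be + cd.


Plucker relation: af - be + cd
a*f = (-4)*2 = -8
b*e = (-4)*1 = -4
c*d = (-3)*1 = -3
af - be + cd = -8 - (-4) + (-3)
= -7


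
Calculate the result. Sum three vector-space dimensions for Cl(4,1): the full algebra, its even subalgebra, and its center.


n = 4 + 1 = 5
Total dim = 2^5 = 32
Even subalgebra dim = 2^4 = 16
n is odd, so center dim = 2
Sum = 32 + 16 + 2 = 50


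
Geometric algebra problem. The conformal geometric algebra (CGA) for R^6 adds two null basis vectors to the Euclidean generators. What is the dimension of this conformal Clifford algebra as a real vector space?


The conformal model of R^6 uses Cl(7,1): the 6 Euclidean generators plus two extra orthogonal generators e+ (e+^2 = +1) and e- (e-^2 = -1), from which the null vectors e0, einf are built.
Number of generators m = 6 + 2 = 8.
dim Cl(p,q) = 2^m = 2^8 = 256


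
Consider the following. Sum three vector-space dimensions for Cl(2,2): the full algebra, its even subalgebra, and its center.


n = 2 + 2 = 4
Total dim = 2^4 = 16
Even subalgebra dim = 2^3 = 8
n is even, so center dim = 1
Sum = 16 + 8 + 1 = 25


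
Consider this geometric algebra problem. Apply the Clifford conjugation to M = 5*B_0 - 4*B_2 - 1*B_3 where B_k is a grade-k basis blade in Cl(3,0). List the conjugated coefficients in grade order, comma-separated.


Clifford conjugate sign for grade k: (-1)^(k(k+1)/2)
Grade 0: (-1)^(0*1/2) = (-1)^0 = 1, coeff 5 -> 5
Grade 2: (-1)^(2*3/2) = (-1)^3 = -1, coeff -4 -> 4
Grade 3: (-1)^(3*4/2) = (-1)^6 = 1, coeff -1 -> -1
Conjugated coefficients: 5, 4, -1


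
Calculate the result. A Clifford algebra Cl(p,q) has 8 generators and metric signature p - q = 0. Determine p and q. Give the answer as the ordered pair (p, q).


We need p + q = 8 and p - q = 0.
Adding: 2p = 8 + 0 = 8, so p = 4.
Then q = 8 - 4 = 4.
(p, q) = (4, 4)


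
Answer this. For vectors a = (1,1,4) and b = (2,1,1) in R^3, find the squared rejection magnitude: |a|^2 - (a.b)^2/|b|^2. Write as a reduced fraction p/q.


|a|^2 = 1^2 + 1^2 + 4^2 = 18
|b|^2 = 2^2 + 1^2 + 1^2 = 6
a . b = 1*2 + 1*1 + 4*1 = 7
(a.b)^2 = 7^2 = 49
|rej|^2 = 18 - 49/6
= (108 - 49)/6
= 59/6
In lowest terms: 59/6
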